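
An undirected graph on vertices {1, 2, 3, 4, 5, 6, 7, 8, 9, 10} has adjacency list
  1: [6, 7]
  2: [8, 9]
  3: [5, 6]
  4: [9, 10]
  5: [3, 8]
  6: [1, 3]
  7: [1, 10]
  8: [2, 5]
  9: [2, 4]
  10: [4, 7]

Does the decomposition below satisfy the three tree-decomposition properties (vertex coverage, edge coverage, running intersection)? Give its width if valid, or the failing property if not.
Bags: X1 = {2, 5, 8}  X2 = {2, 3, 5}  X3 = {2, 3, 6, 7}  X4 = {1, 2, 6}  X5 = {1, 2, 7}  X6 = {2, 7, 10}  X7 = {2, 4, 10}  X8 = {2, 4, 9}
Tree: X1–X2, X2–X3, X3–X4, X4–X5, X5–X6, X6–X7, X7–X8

No — bags containing vertex 7 are not connected in the tree.

A tree decomposition must satisfy three properties: every vertex lies in some bag; for every edge, both endpoints lie together in some bag; and for every vertex, the bags containing it form a connected subtree. Here bags containing vertex 7 are not connected in the tree, so the decomposition is invalid.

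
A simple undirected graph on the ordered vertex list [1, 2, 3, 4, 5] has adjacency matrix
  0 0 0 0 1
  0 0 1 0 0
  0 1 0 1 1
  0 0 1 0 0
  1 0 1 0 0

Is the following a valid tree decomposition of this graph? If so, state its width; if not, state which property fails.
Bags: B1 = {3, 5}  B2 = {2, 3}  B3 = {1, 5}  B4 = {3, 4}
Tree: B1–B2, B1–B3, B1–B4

Checking the three conditions: (i) the bags cover all of {1, 2, 3, 4, 5}; (ii) for each edge, some bag contains both endpoints; (iii) the bags containing any fixed vertex form a subtree. All hold, so the decomposition is valid with width 2 − 1 = 1.

Yes; width 1.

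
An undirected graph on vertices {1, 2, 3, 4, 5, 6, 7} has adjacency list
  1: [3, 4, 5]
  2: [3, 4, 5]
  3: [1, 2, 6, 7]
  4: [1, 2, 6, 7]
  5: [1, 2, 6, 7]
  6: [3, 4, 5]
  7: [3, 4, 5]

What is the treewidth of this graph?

3

A width-3 tree decomposition is:
Bags: B1 = {3, 4, 5, 7}  B2 = {3, 4, 5, 6}  B3 = {2, 3, 4, 5}  B4 = {1, 3, 4, 5}
Tree: B1–B2, B2–B3, B3–B4
Each bag holds 4 vertices, so the decomposition has width 3, which upper-bounds the treewidth. For the lower bound: the 4 vertex sets {3,7}, {5,6}, {4}, {2} are disjoint, each induces a connected subgraph, and every pair is joined by at least one edge of G. Contracting each set to a single vertex therefore yields K_{4} as a minor, and since treewidth is minor-monotone, tw(G) ≥ tw(K_{4}) = 3. Combining the bounds, tw(G) = 3.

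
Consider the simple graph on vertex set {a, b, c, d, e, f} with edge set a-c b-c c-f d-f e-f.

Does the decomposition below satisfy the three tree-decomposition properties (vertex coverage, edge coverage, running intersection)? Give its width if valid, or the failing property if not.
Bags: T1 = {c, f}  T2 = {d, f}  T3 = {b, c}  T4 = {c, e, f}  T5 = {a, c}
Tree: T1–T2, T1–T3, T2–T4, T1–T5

A tree decomposition must satisfy three properties: every vertex lies in some bag; for every edge, both endpoints lie together in some bag; and for every vertex, the bags containing it form a connected subtree. Here bags containing vertex c are not connected in the tree, so the decomposition is invalid.

No — bags containing vertex c are not connected in the tree.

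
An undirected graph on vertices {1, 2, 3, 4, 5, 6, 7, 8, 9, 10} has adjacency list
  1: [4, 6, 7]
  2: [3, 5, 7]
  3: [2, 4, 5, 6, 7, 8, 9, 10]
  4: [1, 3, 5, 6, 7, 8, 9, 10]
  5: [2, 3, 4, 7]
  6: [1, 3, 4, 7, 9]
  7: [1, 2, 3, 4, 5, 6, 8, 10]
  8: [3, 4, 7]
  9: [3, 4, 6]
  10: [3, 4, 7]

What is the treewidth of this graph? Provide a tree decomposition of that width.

Treewidth 3.
One optimal decomposition is:
Bags: B1 = {3, 4, 6, 7}  B2 = {3, 4, 6, 9}  B3 = {3, 4, 5, 7}  B4 = {3, 4, 7, 10}  B5 = {3, 4, 7, 8}  B6 = {1, 4, 6, 7}  B7 = {2, 3, 5, 7}
Tree: B1–B2, B1–B3, B1–B4, B1–B5, B1–B6, B3–B7

Every bag has size at most 4, so the width is 4 − 1 = 3 and tw(G) ≤ 3. Conversely, {1, 4, 6, 7} is a clique of size 4, and the vertices of any clique must share a bag in every tree decomposition; so some bag has ≥ 4 vertices and tw(G) ≥ 3. Hence tw(G) = 3 exactly.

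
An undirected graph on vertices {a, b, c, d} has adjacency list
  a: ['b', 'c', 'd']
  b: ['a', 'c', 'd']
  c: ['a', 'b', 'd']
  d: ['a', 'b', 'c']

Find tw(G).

3

A width-3 tree decomposition is:
Bags: B1 = {a, b, c, d}
Tree: (single bag)
A single bag containing all 4 vertices is trivially a valid decomposition of width 3. On the other hand G contains the 4-clique {a, b, c, d}. A clique must lie in a single bag of any decomposition, so no decomposition can have width below 3. Combining the bounds, tw(G) = 3.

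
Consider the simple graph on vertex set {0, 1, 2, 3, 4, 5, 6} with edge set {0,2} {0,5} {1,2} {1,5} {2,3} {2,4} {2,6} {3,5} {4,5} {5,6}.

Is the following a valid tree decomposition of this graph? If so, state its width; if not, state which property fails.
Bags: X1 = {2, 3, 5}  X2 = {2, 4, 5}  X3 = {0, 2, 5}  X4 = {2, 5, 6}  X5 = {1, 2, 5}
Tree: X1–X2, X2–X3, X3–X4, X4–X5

Vertex coverage: the bags together contain {0, 1, 2, 3, 4, 5, 6}, the full vertex set. Edge coverage: each edge of G has both endpoints in at least one bag. Running intersection: for every vertex, the bags containing it form a connected subtree. All three properties hold, so this is a valid tree decomposition of width max|bag| − 1 = 2, and hence tw(G) ≤ 2.

Yes; width 2.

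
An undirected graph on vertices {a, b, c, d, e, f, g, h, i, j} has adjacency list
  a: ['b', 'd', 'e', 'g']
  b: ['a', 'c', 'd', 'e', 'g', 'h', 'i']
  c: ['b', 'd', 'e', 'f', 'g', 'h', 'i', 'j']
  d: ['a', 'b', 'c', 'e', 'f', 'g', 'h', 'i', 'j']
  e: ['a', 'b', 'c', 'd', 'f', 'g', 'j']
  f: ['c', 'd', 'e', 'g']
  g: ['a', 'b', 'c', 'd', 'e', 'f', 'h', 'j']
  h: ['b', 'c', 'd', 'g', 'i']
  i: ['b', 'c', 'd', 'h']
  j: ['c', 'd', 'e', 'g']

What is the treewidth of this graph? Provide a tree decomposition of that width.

Treewidth 4.
One optimal decomposition is:
Bags: B1 = {c, d, e, g, j}  B2 = {b, c, d, e, g}  B3 = {c, d, e, f, g}  B4 = {b, c, d, g, h}  B5 = {b, c, d, h, i}  B6 = {a, b, d, e, g}
Tree: B1–B2, B2–B3, B2–B4, B4–B5, B2–B6

The largest bag has 5 vertices, giving width 4; this decomposition certifies tw(G) ≤ 4. For the lower bound, the 5 vertices {c, d, e, g, j} are pairwise adjacent, and any tree decomposition puts a clique entirely inside one bag — forcing width ≥ 4. Combining the bounds, tw(G) = 4.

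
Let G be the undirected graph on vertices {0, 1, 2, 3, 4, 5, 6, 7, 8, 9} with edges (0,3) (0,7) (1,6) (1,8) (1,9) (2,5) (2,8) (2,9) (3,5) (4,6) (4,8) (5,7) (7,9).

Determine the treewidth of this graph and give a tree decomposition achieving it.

Every bag has size at most 3, so the width is 3 − 1 = 2 and tw(G) ≤ 2. The edges 0–3–5–7–0 form a cycle, so G is not a tree and its treewidth is at least 2. Hence tw(G) = 2 exactly.

Treewidth 2.
Bags: B1 = {0, 3, 7}  B2 = {3, 5, 7}  B3 = {5, 7, 9}  B4 = {2, 5, 9}  B5 = {1, 2, 9}  B6 = {1, 2, 8}  B7 = {1, 6, 8}  B8 = {4, 6, 8}
Tree: B1–B2, B2–B3, B3–B4, B4–B5, B5–B6, B6–B7, B7–B8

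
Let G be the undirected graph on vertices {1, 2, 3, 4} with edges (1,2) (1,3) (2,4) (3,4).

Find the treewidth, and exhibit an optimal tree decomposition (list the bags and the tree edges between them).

Every bag has size at most 3, so the width is 3 − 1 = 2 and tw(G) ≤ 2. The edges 1–2–4–3–1 form a cycle, so G is not a tree and its treewidth is at least 2. Therefore the treewidth is 2.

Treewidth 2.
Bags: B1 = {1, 2, 4}  B2 = {1, 3, 4}
Tree: B1–B2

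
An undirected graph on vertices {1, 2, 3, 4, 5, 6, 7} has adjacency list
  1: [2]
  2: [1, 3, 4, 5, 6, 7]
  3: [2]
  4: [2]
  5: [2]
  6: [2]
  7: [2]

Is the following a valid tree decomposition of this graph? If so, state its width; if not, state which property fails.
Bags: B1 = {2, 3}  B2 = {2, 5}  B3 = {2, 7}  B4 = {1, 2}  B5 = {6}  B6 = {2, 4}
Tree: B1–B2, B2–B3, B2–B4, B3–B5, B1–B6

No — edge (2,6) lies in no bag.

A tree decomposition must satisfy three properties: every vertex lies in some bag; for every edge, both endpoints lie together in some bag; and for every vertex, the bags containing it form a connected subtree. Here edge (2,6) lies in no bag, so the decomposition is invalid.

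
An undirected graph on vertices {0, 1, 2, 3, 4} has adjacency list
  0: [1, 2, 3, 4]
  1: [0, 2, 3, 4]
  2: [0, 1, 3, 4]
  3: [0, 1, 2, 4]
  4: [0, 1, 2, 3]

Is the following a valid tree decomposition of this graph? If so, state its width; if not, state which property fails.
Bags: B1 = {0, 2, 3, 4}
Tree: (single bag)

No — vertex 1 appears in no bag.

A tree decomposition must satisfy three properties: every vertex lies in some bag; for every edge, both endpoints lie together in some bag; and for every vertex, the bags containing it form a connected subtree. Here vertex 1 appears in no bag, so the decomposition is invalid.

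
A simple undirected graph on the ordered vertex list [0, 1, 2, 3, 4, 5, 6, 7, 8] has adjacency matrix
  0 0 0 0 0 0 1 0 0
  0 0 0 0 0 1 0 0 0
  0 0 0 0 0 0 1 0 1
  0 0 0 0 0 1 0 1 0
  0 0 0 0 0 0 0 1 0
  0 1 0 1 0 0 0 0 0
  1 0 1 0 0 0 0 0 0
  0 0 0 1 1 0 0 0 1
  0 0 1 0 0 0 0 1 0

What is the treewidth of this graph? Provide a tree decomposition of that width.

Treewidth 1.
Bags: B1 = {7, 8}  B2 = {3, 7}  B3 = {2, 8}  B4 = {2, 6}  B5 = {0, 6}  B6 = {3, 5}  B7 = {4, 7}  B8 = {1, 5}
Tree: B1–B2, B1–B3, B3–B4, B4–B5, B2–B6, B1–B7, B6–B8

Each bag holds 2 vertices, so the decomposition has width 1, which upper-bounds the treewidth. Since G has at least one edge (e.g. 8–7), it is not an edgeless graph, so tw(G) ≥ 1. Hence tw(G) = 1 exactly.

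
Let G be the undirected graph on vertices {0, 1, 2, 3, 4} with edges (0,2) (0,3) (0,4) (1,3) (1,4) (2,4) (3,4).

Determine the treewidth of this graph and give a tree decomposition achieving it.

Treewidth 2.
Bags: B1 = {0, 2, 4}  B2 = {0, 3, 4}  B3 = {1, 3, 4}
Tree: B1–B2, B2–B3

The largest bag has 3 vertices, giving width 2; this decomposition certifies tw(G) ≤ 2. On the other hand G contains the 3-clique {0, 2, 4}. A clique must lie in a single bag of any decomposition, so no decomposition can have width below 2. Therefore the treewidth is 2.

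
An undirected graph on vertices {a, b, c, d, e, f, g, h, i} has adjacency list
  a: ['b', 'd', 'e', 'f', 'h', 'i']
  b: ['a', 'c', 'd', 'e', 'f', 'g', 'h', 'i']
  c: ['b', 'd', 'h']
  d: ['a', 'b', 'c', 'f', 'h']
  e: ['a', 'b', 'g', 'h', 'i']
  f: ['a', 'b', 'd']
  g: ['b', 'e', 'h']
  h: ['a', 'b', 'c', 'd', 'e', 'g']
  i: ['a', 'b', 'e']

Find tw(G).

A width-3 tree decomposition is:
Bags: B1 = {a, b, d, f}  B2 = {a, b, d, h}  B3 = {b, c, d, h}  B4 = {a, b, e, h}  B5 = {b, e, g, h}  B6 = {a, b, e, i}
Tree: B1–B2, B2–B3, B2–B4, B4–B5, B4–B6
The largest bag has 4 vertices, giving width 3; this decomposition certifies tw(G) ≤ 3. Conversely, {b, c, d, h} is a clique of size 4, and the vertices of any clique must share a bag in every tree decomposition; so some bag has ≥ 4 vertices and tw(G) ≥ 3. The upper and lower bounds meet at 3, so that is the treewidth.

3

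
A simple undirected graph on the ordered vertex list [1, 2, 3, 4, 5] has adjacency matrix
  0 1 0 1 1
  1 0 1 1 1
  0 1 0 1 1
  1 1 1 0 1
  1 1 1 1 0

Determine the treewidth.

A width-3 tree decomposition is:
Bags: B1 = {2, 3, 4, 5}  B2 = {1, 2, 4, 5}
Tree: B1–B2
Every bag has size at most 4, so the width is 4 − 1 = 3 and tw(G) ≤ 3. On the other hand G contains the 4-clique {1, 2, 4, 5}. A clique must lie in a single bag of any decomposition, so no decomposition can have width below 3. Combining the bounds, tw(G) = 3.

3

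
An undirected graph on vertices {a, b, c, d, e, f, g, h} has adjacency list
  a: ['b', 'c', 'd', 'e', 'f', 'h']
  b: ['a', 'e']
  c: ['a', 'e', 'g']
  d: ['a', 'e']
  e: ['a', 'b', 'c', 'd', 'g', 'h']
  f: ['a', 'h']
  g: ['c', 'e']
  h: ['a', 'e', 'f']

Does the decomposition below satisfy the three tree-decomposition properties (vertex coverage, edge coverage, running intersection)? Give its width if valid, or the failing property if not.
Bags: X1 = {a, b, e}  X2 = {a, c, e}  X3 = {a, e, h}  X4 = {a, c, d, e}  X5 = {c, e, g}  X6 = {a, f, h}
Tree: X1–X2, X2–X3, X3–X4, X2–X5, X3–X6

No — bags containing vertex c are not connected in the tree.

A tree decomposition must satisfy three properties: every vertex lies in some bag; for every edge, both endpoints lie together in some bag; and for every vertex, the bags containing it form a connected subtree. Here bags containing vertex c are not connected in the tree, so the decomposition is invalid.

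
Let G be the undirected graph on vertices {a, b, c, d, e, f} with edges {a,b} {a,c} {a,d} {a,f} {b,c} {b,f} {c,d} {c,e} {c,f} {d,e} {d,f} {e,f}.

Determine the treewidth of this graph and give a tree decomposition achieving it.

Every bag has size at most 4, so the width is 4 − 1 = 3 and tw(G) ≤ 3. Conversely, {c, d, e, f} is a clique of size 4, and the vertices of any clique must share a bag in every tree decomposition; so some bag has ≥ 4 vertices and tw(G) ≥ 3. Hence tw(G) = 3 exactly.

Treewidth 3.
One such decomposition:
Bags: B1 = {a, c, d, f}  B2 = {a, b, c, f}  B3 = {c, d, e, f}
Tree: B1–B2, B1–B3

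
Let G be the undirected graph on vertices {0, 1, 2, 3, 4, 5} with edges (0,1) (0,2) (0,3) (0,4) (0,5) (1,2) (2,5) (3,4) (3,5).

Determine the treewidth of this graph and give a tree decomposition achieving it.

The largest bag has 3 vertices, giving width 2; this decomposition certifies tw(G) ≤ 2. On the other hand G contains the 3-clique {0, 1, 2}. A clique must lie in a single bag of any decomposition, so no decomposition can have width below 2. Hence tw(G) = 2 exactly.

Treewidth 2.
One such decomposition:
Bags: B1 = {0, 3, 4}  B2 = {0, 3, 5}  B3 = {0, 2, 5}  B4 = {0, 1, 2}
Tree: B1–B2, B2–B3, B3–B4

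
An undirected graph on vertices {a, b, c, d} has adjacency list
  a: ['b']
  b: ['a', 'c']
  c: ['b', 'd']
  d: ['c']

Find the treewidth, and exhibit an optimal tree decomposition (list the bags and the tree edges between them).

Every bag has size at most 2, so the width is 2 − 1 = 1 and tw(G) ≤ 1. Since G has at least one edge (e.g. a–b), it is not an edgeless graph, so tw(G) ≥ 1. The upper and lower bounds meet at 1, so that is the treewidth.

Treewidth 1.
One optimal decomposition is:
Bags: B1 = {a, b}  B2 = {b, c}  B3 = {c, d}
Tree: B1–B2, B2–B3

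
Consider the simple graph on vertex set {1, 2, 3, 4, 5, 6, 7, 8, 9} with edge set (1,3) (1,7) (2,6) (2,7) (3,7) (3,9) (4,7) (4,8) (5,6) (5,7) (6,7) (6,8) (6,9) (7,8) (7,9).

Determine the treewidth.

A width-2 tree decomposition is:
Bags: B1 = {5, 6, 7}  B2 = {6, 7, 8}  B3 = {2, 6, 7}  B4 = {6, 7, 9}  B5 = {4, 7, 8}  B6 = {3, 7, 9}  B7 = {1, 3, 7}
Tree: B1–B2, B1–B3, B3–B4, B2–B5, B4–B6, B6–B7
Every bag has size at most 3, so the width is 3 − 1 = 2 and tw(G) ≤ 2. On the other hand G contains the 3-clique {1, 3, 7}. A clique must lie in a single bag of any decomposition, so no decomposition can have width below 2. The upper and lower bounds meet at 2, so that is the treewidth.

2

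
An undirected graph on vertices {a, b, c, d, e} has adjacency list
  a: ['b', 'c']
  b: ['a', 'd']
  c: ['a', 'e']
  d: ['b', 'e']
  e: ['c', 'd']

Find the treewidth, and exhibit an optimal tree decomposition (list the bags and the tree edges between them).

Treewidth 2.
Bags: B1 = {b, d, e}  B2 = {b, c, e}  B3 = {a, b, c}
Tree: B1–B2, B2–B3

The largest bag has 3 vertices, giving width 2; this decomposition certifies tw(G) ≤ 2. Since b–d–e–c–a–b is a cycle in G, G is not acyclic. Forests are exactly the graphs of treewidth ≤ 1, so tw(G) ≥ 2. Hence tw(G) = 2 exactly.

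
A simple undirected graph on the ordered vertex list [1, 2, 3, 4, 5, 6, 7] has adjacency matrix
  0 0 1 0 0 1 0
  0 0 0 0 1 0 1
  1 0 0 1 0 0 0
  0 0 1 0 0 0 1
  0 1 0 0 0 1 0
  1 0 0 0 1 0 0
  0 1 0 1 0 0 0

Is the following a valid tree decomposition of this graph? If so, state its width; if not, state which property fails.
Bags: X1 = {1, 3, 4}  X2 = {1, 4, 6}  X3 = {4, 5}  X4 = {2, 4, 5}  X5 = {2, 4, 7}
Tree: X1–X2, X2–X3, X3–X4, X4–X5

No — edge (6,5) lies in no bag.

A tree decomposition must satisfy three properties: every vertex lies in some bag; for every edge, both endpoints lie together in some bag; and for every vertex, the bags containing it form a connected subtree. Here edge (6,5) lies in no bag, so the decomposition is invalid.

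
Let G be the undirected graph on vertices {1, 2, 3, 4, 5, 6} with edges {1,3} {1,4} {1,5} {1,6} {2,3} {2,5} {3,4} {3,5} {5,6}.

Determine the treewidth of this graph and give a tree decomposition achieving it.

The largest bag has 3 vertices, giving width 2; this decomposition certifies tw(G) ≤ 2. Conversely, {1, 3, 4} is a clique of size 3, and the vertices of any clique must share a bag in every tree decomposition; so some bag has ≥ 3 vertices and tw(G) ≥ 2. Hence tw(G) = 2 exactly.

Treewidth 2.
One such decomposition:
Bags: B1 = {1, 5, 6}  B2 = {1, 3, 5}  B3 = {2, 3, 5}  B4 = {1, 3, 4}
Tree: B1–B2, B2–B3, B2–B4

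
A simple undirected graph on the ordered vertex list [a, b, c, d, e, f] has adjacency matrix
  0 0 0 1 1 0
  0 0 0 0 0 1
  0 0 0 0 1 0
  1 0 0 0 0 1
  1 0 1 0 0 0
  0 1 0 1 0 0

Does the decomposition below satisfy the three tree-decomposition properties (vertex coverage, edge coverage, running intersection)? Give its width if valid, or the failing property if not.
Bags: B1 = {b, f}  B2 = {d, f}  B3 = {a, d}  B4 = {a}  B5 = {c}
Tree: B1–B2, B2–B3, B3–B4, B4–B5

A tree decomposition must satisfy three properties: every vertex lies in some bag; for every edge, both endpoints lie together in some bag; and for every vertex, the bags containing it form a connected subtree. Here vertex e appears in no bag, so the decomposition is invalid.

No — vertex e appears in no bag.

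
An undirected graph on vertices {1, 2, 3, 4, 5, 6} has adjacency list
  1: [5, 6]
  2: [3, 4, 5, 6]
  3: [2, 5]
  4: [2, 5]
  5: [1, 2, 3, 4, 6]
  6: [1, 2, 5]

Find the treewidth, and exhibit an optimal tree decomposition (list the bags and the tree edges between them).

The largest bag has 3 vertices, giving width 2; this decomposition certifies tw(G) ≤ 2. Conversely, {1, 5, 6} is a clique of size 3, and the vertices of any clique must share a bag in every tree decomposition; so some bag has ≥ 3 vertices and tw(G) ≥ 2. Combining the bounds, tw(G) = 2.

Treewidth 2.
Bags: B1 = {2, 5, 6}  B2 = {2, 3, 5}  B3 = {2, 4, 5}  B4 = {1, 5, 6}
Tree: B1–B2, B2–B3, B1–B4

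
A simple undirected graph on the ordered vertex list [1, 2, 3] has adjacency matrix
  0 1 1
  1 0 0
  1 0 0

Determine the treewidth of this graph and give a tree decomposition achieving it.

Each bag holds 2 vertices, so the decomposition has width 1, which upper-bounds the treewidth. G has an edge, so its treewidth is at least 1. The upper and lower bounds meet at 1, so that is the treewidth.

Treewidth 1.
One optimal decomposition is:
Bags: B1 = {1, 3}  B2 = {1, 2}
Tree: B1–B2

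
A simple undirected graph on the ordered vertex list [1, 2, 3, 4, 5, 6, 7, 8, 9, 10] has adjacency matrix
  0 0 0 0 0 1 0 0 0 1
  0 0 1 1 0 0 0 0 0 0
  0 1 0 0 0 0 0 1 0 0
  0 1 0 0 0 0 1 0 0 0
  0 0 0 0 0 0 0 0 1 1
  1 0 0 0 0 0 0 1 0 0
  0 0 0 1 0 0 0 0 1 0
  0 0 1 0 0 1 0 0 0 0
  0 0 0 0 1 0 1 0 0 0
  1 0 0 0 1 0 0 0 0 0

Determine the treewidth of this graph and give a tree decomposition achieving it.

Treewidth 2.
Bags: B1 = {2, 3, 8}  B2 = {2, 6, 8}  B3 = {1, 2, 6}  B4 = {1, 2, 10}  B5 = {2, 5, 10}  B6 = {2, 5, 9}  B7 = {2, 7, 9}  B8 = {2, 4, 7}
Tree: B1–B2, B2–B3, B3–B4, B4–B5, B5–B6, B6–B7, B7–B8

Every bag has size at most 3, so the width is 3 − 1 = 2 and tw(G) ≤ 2. Since 2–3–8–6–1–10–5–9–7–4–2 is a cycle in G, G is not acyclic. Forests are exactly the graphs of treewidth ≤ 1, so tw(G) ≥ 2. Therefore the treewidth is 2.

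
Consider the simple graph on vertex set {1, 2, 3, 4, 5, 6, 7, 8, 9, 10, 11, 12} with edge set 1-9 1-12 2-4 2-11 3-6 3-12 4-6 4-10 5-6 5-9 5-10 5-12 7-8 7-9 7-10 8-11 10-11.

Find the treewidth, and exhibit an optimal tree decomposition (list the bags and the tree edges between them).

Treewidth 3.
Bags: B1 = {1, 3, 6, 12}  B2 = {1, 5, 6, 12}  B3 = {1, 5, 6, 9}  B4 = {4, 5, 6, 9}  B5 = {4, 5, 9, 10}  B6 = {4, 7, 9, 10}  B7 = {2, 4, 7, 10}  B8 = {2, 7, 10, 11}  B9 = {2, 7, 8, 11}
Tree: B1–B2, B2–B3, B3–B4, B4–B5, B5–B6, B6–B7, B7–B8, B8–B9

Every bag has size at most 4, so the width is 4 − 1 = 3 and tw(G) ≤ 3. For the lower bound: the 4 vertex sets {1,3,12}, {6}, {5}, {4,7,9,10} are disjoint, each induces a connected subgraph, and every pair is joined by at least one edge of G. Contracting each set to a single vertex therefore yields K_{4} as a minor, and since treewidth is minor-monotone, tw(G) ≥ tw(K_{4}) = 3. The upper and lower bounds meet at 3, so that is the treewidth.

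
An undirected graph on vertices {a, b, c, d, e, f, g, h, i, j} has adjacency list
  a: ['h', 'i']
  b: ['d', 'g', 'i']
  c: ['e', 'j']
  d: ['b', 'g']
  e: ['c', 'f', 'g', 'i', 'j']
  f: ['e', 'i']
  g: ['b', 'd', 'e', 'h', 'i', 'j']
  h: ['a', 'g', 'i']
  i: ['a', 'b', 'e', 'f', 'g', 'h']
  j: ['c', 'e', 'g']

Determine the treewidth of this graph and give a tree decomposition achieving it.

Each bag holds 3 vertices, so the decomposition has width 2, which upper-bounds the treewidth. Conversely, {b, d, g} is a clique of size 3, and the vertices of any clique must share a bag in every tree decomposition; so some bag has ≥ 3 vertices and tw(G) ≥ 2. Therefore the treewidth is 2.

Treewidth 2.
One optimal decomposition is:
Bags: B1 = {e, g, i}  B2 = {e, g, j}  B3 = {b, g, i}  B4 = {c, e, j}  B5 = {g, h, i}  B6 = {a, h, i}  B7 = {b, d, g}  B8 = {e, f, i}
Tree: B1–B2, B1–B3, B2–B4, B3–B5, B5–B6, B3–B7, B1–B8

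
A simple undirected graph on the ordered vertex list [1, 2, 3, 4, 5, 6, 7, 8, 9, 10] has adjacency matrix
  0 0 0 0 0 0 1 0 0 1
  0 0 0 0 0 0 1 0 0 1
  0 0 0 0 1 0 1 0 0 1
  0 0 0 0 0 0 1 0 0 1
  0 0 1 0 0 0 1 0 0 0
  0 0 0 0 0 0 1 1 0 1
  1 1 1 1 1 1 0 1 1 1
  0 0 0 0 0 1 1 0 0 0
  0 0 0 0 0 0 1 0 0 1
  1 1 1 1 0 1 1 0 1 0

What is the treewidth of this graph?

A width-2 tree decomposition is:
Bags: B1 = {4, 7, 10}  B2 = {1, 7, 10}  B3 = {7, 9, 10}  B4 = {6, 7, 10}  B5 = {6, 7, 8}  B6 = {3, 7, 10}  B7 = {2, 7, 10}  B8 = {3, 5, 7}
Tree: B1–B2, B1–B3, B3–B4, B4–B5, B3–B6, B6–B7, B6–B8
Every bag has size at most 3, so the width is 3 − 1 = 2 and tw(G) ≤ 2. For the lower bound, the 3 vertices {6, 7, 8} are pairwise adjacent, and any tree decomposition puts a clique entirely inside one bag — forcing width ≥ 2. Therefore the treewidth is 2.

2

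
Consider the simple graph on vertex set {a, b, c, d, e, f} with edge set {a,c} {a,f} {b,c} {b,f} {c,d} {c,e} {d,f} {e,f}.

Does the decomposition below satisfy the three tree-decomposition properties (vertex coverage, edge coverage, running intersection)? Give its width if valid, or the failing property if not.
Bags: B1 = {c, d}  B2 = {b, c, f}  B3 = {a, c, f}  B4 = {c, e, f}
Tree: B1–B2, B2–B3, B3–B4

A tree decomposition must satisfy three properties: every vertex lies in some bag; for every edge, both endpoints lie together in some bag; and for every vertex, the bags containing it form a connected subtree. Here edge (f,d) lies in no bag, so the decomposition is invalid.

No — edge (f,d) lies in no bag.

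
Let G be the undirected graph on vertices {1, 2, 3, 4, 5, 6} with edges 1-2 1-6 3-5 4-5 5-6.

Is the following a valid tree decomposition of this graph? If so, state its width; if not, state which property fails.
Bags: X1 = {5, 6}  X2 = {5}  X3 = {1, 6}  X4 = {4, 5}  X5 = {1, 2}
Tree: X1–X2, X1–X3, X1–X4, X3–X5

No — vertex 3 appears in no bag.

A tree decomposition must satisfy three properties: every vertex lies in some bag; for every edge, both endpoints lie together in some bag; and for every vertex, the bags containing it form a connected subtree. Here vertex 3 appears in no bag, so the decomposition is invalid.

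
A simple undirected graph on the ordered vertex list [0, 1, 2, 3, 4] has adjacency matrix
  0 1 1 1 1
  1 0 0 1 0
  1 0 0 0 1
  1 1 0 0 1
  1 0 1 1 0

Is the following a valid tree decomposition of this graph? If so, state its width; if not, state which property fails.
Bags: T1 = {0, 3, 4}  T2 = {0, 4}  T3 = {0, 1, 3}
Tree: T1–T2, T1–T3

A tree decomposition must satisfy three properties: every vertex lies in some bag; for every edge, both endpoints lie together in some bag; and for every vertex, the bags containing it form a connected subtree. Here vertex 2 appears in no bag, so the decomposition is invalid.

No — vertex 2 appears in no bag.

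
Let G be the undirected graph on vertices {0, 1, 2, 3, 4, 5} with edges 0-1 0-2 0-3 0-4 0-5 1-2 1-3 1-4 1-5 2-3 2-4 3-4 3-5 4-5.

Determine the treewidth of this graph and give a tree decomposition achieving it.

The largest bag has 5 vertices, giving width 4; this decomposition certifies tw(G) ≤ 4. Conversely, {0, 1, 2, 3, 4} is a clique of size 5, and the vertices of any clique must share a bag in every tree decomposition; so some bag has ≥ 5 vertices and tw(G) ≥ 4. The upper and lower bounds meet at 4, so that is the treewidth.

Treewidth 4.
One optimal decomposition is:
Bags: B1 = {0, 1, 3, 4, 5}  B2 = {0, 1, 2, 3, 4}
Tree: B1–B2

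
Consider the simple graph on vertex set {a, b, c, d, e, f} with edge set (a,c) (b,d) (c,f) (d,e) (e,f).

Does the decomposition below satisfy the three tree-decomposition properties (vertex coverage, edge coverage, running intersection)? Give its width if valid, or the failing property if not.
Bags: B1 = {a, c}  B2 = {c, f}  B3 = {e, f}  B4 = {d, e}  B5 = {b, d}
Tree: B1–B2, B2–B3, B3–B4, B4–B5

Yes; width 1.

Vertex coverage: the bags together contain {a, b, c, d, e, f}, the full vertex set. Edge coverage: each edge of G has both endpoints in at least one bag. Running intersection: for every vertex, the bags containing it form a connected subtree. All three properties hold, so this is a valid tree decomposition of width max|bag| − 1 = 1, and hence tw(G) ≤ 1.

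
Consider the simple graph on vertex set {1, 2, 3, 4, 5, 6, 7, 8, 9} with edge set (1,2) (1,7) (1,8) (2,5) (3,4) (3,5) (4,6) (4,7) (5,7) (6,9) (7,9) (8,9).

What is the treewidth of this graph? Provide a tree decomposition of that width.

Every bag has size at most 4, so the width is 4 − 1 = 3 and tw(G) ≤ 3. For the lower bound: the 4 vertex sets {3,4,6}, {5}, {7}, {1,2,8,9} are disjoint, each induces a connected subgraph, and every pair is joined by at least one edge of G. Contracting each set to a single vertex therefore yields K_{4} as a minor, and since treewidth is minor-monotone, tw(G) ≥ tw(K_{4}) = 3. Therefore the treewidth is 3.

Treewidth 3.
Bags: B1 = {3, 4, 5, 6}  B2 = {4, 5, 6, 7}  B3 = {5, 6, 7, 9}  B4 = {2, 5, 7, 9}  B5 = {1, 2, 7, 9}  B6 = {1, 2, 8, 9}
Tree: B1–B2, B2–B3, B3–B4, B4–B5, B5–B6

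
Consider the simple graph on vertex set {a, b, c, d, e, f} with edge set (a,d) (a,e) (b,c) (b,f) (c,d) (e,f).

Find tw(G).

A width-2 tree decomposition is:
Bags: B1 = {b, e, f}  B2 = {a, b, e}  B3 = {a, b, d}  B4 = {b, c, d}
Tree: B1–B2, B2–B3, B3–B4
The largest bag has 3 vertices, giving width 2; this decomposition certifies tw(G) ≤ 2. For the lower bound, G contains the cycle b–f–e–a–d–c–b, so G is not a forest; only forests have treewidth ≤ 1, hence tw(G) ≥ 2. The upper and lower bounds meet at 2, so that is the treewidth.

2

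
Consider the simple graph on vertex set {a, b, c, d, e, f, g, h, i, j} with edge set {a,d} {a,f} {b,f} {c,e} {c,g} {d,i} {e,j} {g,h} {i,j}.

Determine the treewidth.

1

A width-1 tree decomposition is:
Bags: B1 = {b, f}  B2 = {a, f}  B3 = {a, d}  B4 = {d, i}  B5 = {i, j}  B6 = {e, j}  B7 = {c, e}  B8 = {c, g}  B9 = {g, h}
Tree: B1–B2, B2–B3, B3–B4, B4–B5, B5–B6, B6–B7, B7–B8, B8–B9
The largest bag has 2 vertices, giving width 1; this decomposition certifies tw(G) ≤ 1. Any graph with an edge has treewidth ≥ 1, and G has the edge b–f. Hence tw(G) = 1 exactly.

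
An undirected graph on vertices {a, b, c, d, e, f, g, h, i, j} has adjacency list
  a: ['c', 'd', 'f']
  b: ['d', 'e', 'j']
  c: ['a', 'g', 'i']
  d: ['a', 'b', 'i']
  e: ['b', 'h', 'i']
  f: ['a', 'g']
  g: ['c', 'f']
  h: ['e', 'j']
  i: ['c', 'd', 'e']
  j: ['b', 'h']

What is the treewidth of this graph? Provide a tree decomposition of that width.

The largest bag has 3 vertices, giving width 2; this decomposition certifies tw(G) ≤ 2. Since j–h–e–b–j is a cycle in G, G is not acyclic. Forests are exactly the graphs of treewidth ≤ 1, so tw(G) ≥ 2. Hence tw(G) = 2 exactly.

Treewidth 2.
One such decomposition:
Bags: B1 = {b, h, j}  B2 = {b, e, h}  B3 = {b, d, e}  B4 = {d, e, i}  B5 = {a, d, i}  B6 = {a, c, i}  B7 = {a, c, f}  B8 = {c, f, g}
Tree: B1–B2, B2–B3, B3–B4, B4–B5, B5–B6, B6–B7, B7–B8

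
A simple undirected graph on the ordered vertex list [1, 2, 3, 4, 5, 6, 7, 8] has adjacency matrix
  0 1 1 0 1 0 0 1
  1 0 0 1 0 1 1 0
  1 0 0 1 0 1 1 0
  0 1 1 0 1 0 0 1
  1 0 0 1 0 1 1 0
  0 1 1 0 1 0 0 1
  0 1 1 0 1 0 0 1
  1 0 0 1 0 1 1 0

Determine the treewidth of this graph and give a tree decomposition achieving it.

Every bag has size at most 5, so the width is 5 − 1 = 4 and tw(G) ≤ 4. For the lower bound: the 5 vertex sets {4,8}, {3,7}, {1,5}, {6}, {2} are disjoint, each induces a connected subgraph, and every pair is joined by at least one edge of G. Contracting each set to a single vertex therefore yields K_{5} as a minor, and since treewidth is minor-monotone, tw(G) ≥ tw(K_{5}) = 4. Combining the bounds, tw(G) = 4.

Treewidth 4.
One such decomposition:
Bags: B1 = {1, 4, 6, 7, 8}  B2 = {1, 3, 4, 6, 7}  B3 = {1, 4, 5, 6, 7}  B4 = {1, 2, 4, 6, 7}
Tree: B1–B2, B2–B3, B3–B4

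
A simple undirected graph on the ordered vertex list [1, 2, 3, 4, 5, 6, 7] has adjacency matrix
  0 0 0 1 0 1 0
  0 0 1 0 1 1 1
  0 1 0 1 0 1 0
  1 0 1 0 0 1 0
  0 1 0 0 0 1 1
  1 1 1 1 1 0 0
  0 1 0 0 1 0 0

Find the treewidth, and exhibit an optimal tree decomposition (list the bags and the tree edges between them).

Every bag has size at most 3, so the width is 3 − 1 = 2 and tw(G) ≤ 2. For the lower bound, the 3 vertices {1, 4, 6} are pairwise adjacent, and any tree decomposition puts a clique entirely inside one bag — forcing width ≥ 2. Hence tw(G) = 2 exactly.

Treewidth 2.
One optimal decomposition is:
Bags: B1 = {3, 4, 6}  B2 = {2, 3, 6}  B3 = {2, 5, 6}  B4 = {1, 4, 6}  B5 = {2, 5, 7}
Tree: B1–B2, B2–B3, B1–B4, B3–B5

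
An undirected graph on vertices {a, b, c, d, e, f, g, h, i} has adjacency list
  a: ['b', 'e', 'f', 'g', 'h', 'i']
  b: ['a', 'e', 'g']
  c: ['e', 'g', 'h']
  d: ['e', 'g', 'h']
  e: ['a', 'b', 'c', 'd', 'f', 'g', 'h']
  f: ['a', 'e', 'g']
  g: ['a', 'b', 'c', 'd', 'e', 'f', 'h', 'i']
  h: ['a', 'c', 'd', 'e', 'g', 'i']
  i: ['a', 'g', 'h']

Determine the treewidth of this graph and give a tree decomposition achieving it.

Treewidth 3.
One such decomposition:
Bags: B1 = {a, g, h, i}  B2 = {a, e, g, h}  B3 = {c, e, g, h}  B4 = {a, b, e, g}  B5 = {a, e, f, g}  B6 = {d, e, g, h}
Tree: B1–B2, B2–B3, B2–B4, B4–B5, B3–B6

Every bag has size at most 4, so the width is 4 − 1 = 3 and tw(G) ≤ 3. For the lower bound, the 4 vertices {d, e, g, h} are pairwise adjacent, and any tree decomposition puts a clique entirely inside one bag — forcing width ≥ 3. Therefore the treewidth is 3.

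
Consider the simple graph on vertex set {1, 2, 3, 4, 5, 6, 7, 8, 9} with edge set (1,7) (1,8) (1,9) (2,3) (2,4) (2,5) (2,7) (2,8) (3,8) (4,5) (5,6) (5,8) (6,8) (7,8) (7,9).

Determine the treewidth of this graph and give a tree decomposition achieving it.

Each bag holds 3 vertices, so the decomposition has width 2, which upper-bounds the treewidth. On the other hand G contains the 3-clique {1, 7, 8}. A clique must lie in a single bag of any decomposition, so no decomposition can have width below 2. The upper and lower bounds meet at 2, so that is the treewidth.

Treewidth 2.
One optimal decomposition is:
Bags: B1 = {5, 6, 8}  B2 = {2, 5, 8}  B3 = {2, 3, 8}  B4 = {2, 7, 8}  B5 = {2, 4, 5}  B6 = {1, 7, 8}  B7 = {1, 7, 9}
Tree: B1–B2, B2–B3, B3–B4, B2–B5, B4–B6, B6–B7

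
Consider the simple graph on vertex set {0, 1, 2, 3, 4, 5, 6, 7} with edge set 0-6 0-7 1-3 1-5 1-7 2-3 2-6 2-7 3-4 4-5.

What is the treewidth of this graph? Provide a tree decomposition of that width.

Treewidth 2.
One such decomposition:
Bags: B1 = {3, 4, 5}  B2 = {1, 3, 5}  B3 = {1, 2, 3}  B4 = {1, 2, 7}  B5 = {2, 6, 7}  B6 = {0, 6, 7}
Tree: B1–B2, B2–B3, B3–B4, B4–B5, B5–B6

Each bag holds 3 vertices, so the decomposition has width 2, which upper-bounds the treewidth. For the lower bound, G contains the cycle 4–5–1–3–4, so G is not a forest; only forests have treewidth ≤ 1, hence tw(G) ≥ 2. Hence tw(G) = 2 exactly.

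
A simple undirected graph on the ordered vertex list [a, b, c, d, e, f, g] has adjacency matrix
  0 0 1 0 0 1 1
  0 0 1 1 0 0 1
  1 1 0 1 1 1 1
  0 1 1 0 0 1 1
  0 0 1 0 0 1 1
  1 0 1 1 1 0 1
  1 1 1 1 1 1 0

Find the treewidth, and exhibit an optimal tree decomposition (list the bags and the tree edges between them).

The largest bag has 4 vertices, giving width 3; this decomposition certifies tw(G) ≤ 3. For the lower bound, the 4 vertices {c, d, f, g} are pairwise adjacent, and any tree decomposition puts a clique entirely inside one bag — forcing width ≥ 3. The upper and lower bounds meet at 3, so that is the treewidth.

Treewidth 3.
One optimal decomposition is:
Bags: B1 = {c, d, f, g}  B2 = {c, e, f, g}  B3 = {b, c, d, g}  B4 = {a, c, f, g}
Tree: B1–B2, B1–B3, B2–B4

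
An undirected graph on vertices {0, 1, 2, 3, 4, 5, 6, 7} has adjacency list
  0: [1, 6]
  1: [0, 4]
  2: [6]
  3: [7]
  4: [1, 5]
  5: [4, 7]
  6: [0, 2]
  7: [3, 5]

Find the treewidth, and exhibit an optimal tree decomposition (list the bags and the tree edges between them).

Treewidth 1.
One optimal decomposition is:
Bags: B1 = {2, 6}  B2 = {0, 6}  B3 = {0, 1}  B4 = {1, 4}  B5 = {4, 5}  B6 = {5, 7}  B7 = {3, 7}
Tree: B1–B2, B2–B3, B3–B4, B4–B5, B5–B6, B6–B7

Every bag has size at most 2, so the width is 2 − 1 = 1 and tw(G) ≤ 1. Any graph with an edge has treewidth ≥ 1, and G has the edge 2–6. Hence tw(G) = 1 exactly.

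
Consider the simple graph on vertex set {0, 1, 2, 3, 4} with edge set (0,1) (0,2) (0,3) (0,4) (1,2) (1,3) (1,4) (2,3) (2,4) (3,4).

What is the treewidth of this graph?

A width-4 tree decomposition is:
Bags: B1 = {0, 1, 2, 3, 4}
Tree: (single bag)
With just one bag of size 5, the width is 5 − 1 = 4, so tw(G) ≤ 4. On the other hand G contains the 5-clique {0, 1, 2, 3, 4}. A clique must lie in a single bag of any decomposition, so no decomposition can have width below 4. The upper and lower bounds meet at 4, so that is the treewidth.

4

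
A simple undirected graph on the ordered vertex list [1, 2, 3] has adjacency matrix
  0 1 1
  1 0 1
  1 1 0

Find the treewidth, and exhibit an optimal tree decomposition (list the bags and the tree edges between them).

Treewidth 2.
One such decomposition:
Bags: B1 = {1, 2, 3}
Tree: (single bag)

A single bag containing all 3 vertices is trivially a valid decomposition of width 2. Conversely, {1, 2, 3} is a clique of size 3, and the vertices of any clique must share a bag in every tree decomposition; so some bag has ≥ 3 vertices and tw(G) ≥ 2. Combining the bounds, tw(G) = 2.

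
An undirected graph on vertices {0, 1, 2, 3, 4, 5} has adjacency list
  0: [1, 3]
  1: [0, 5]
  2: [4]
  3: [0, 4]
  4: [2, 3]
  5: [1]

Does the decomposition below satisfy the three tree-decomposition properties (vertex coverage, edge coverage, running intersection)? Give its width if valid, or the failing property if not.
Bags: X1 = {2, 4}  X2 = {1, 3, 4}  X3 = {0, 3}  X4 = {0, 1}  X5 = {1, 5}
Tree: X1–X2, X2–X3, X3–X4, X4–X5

No — bags containing vertex 1 are not connected in the tree.

A tree decomposition must satisfy three properties: every vertex lies in some bag; for every edge, both endpoints lie together in some bag; and for every vertex, the bags containing it form a connected subtree. Here bags containing vertex 1 are not connected in the tree, so the decomposition is invalid.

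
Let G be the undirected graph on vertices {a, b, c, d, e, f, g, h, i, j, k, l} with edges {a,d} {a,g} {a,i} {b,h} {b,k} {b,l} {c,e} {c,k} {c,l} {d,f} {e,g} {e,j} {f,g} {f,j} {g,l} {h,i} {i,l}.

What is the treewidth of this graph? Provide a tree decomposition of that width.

Every bag has size at most 4, so the width is 4 − 1 = 3 and tw(G) ≤ 3. For the lower bound: the 4 vertex sets {b,h,k}, {c}, {l}, {a,e,g,i} are disjoint, each induces a connected subgraph, and every pair is joined by at least one edge of G. Contracting each set to a single vertex therefore yields K_{4} as a minor, and since treewidth is minor-monotone, tw(G) ≥ tw(K_{4}) = 3. Hence tw(G) = 3 exactly.

Treewidth 3.
One such decomposition:
Bags: B1 = {b, c, h, k}  B2 = {b, c, h, l}  B3 = {c, h, i, l}  B4 = {c, e, i, l}  B5 = {e, g, i, l}  B6 = {a, e, g, i}  B7 = {a, e, g, j}  B8 = {a, f, g, j}  B9 = {a, d, f, j}
Tree: B1–B2, B2–B3, B3–B4, B4–B5, B5–B6, B6–B7, B7–B8, B8–B9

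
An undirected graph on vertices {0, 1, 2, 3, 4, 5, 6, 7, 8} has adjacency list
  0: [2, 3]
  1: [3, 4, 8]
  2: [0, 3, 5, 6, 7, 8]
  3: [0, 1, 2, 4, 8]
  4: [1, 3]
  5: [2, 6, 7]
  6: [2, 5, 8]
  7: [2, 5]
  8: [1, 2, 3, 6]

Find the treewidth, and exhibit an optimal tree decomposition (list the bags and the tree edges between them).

Treewidth 2.
One optimal decomposition is:
Bags: B1 = {2, 6, 8}  B2 = {2, 5, 6}  B3 = {2, 3, 8}  B4 = {0, 2, 3}  B5 = {1, 3, 8}  B6 = {2, 5, 7}  B7 = {1, 3, 4}
Tree: B1–B2, B1–B3, B3–B4, B3–B5, B2–B6, B5–B7

Each bag holds 3 vertices, so the decomposition has width 2, which upper-bounds the treewidth. Conversely, {1, 3, 8} is a clique of size 3, and the vertices of any clique must share a bag in every tree decomposition; so some bag has ≥ 3 vertices and tw(G) ≥ 2. Therefore the treewidth is 2.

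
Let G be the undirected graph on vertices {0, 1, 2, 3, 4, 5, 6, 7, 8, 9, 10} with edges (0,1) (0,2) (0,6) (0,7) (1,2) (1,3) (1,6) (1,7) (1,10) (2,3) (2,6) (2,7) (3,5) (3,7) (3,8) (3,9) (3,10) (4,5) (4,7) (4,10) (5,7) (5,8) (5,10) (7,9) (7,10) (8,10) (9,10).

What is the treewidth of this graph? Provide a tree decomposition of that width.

Every bag has size at most 4, so the width is 4 − 1 = 3 and tw(G) ≤ 3. For the lower bound, the 4 vertices {3, 5, 8, 10} are pairwise adjacent, and any tree decomposition puts a clique entirely inside one bag — forcing width ≥ 3. The upper and lower bounds meet at 3, so that is the treewidth.

Treewidth 3.
Bags: B1 = {3, 5, 8, 10}  B2 = {3, 5, 7, 10}  B3 = {1, 3, 7, 10}  B4 = {4, 5, 7, 10}  B5 = {1, 2, 3, 7}  B6 = {0, 1, 2, 7}  B7 = {0, 1, 2, 6}  B8 = {3, 7, 9, 10}
Tree: B1–B2, B2–B3, B2–B4, B3–B5, B5–B6, B6–B7, B2–B8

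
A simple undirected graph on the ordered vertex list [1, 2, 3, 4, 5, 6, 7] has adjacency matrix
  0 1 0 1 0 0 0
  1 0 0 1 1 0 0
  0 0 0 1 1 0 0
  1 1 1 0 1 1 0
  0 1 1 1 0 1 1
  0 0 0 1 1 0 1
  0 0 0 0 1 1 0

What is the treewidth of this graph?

2

A width-2 tree decomposition is:
Bags: B1 = {5, 6, 7}  B2 = {4, 5, 6}  B3 = {2, 4, 5}  B4 = {1, 2, 4}  B5 = {3, 4, 5}
Tree: B1–B2, B2–B3, B3–B4, B3–B5
Every bag has size at most 3, so the width is 3 − 1 = 2 and tw(G) ≤ 2. For the lower bound, the 3 vertices {1, 2, 4} are pairwise adjacent, and any tree decomposition puts a clique entirely inside one bag — forcing width ≥ 2. Hence tw(G) = 2 exactly.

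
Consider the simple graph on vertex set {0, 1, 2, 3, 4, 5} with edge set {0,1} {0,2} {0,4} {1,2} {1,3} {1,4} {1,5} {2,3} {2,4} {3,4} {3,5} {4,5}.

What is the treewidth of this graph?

3

A width-3 tree decomposition is:
Bags: B1 = {0, 1, 2, 4}  B2 = {1, 2, 3, 4}  B3 = {1, 3, 4, 5}
Tree: B1–B2, B2–B3
Each bag holds 4 vertices, so the decomposition has width 3, which upper-bounds the treewidth. Conversely, {0, 1, 2, 4} is a clique of size 4, and the vertices of any clique must share a bag in every tree decomposition; so some bag has ≥ 4 vertices and tw(G) ≥ 3. Combining the bounds, tw(G) = 3.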